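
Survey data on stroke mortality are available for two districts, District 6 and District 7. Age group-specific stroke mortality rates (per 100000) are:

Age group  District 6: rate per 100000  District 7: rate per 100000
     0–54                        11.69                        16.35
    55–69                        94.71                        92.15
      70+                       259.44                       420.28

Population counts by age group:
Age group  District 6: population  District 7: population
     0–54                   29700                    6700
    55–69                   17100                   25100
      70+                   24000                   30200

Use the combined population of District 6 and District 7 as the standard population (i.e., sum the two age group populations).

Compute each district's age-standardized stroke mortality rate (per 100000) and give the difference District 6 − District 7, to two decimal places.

-66.11

Combined standard total = 132800; weights = 0.2741, 0.3178, 0.4081.
District 6: 0.2741×11.69 + 0.3178×94.71 + 0.4081×259.44 = 139.1862 per 100000.
District 7: 0.2741×16.35 + 0.3178×92.15 + 0.4081×420.28 = 205.2940 per 100000.
Difference = 139.1862 − 205.2940 = -66.1078.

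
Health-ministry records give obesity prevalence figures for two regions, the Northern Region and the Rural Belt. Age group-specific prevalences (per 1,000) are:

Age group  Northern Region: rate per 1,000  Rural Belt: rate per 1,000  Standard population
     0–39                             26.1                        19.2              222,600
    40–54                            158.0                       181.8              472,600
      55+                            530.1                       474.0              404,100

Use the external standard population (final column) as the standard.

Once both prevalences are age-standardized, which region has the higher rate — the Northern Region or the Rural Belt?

Northern Region

Standard total = 1,099,300; weights = 0.2025, 0.4299, 0.3676.
The Northern Region: 0.2025×26.1 + 0.4299×158.0 + 0.3676×530.1 = 268.0743 per 1,000.
The Rural Belt: 0.2025×19.2 + 0.4299×181.8 + 0.3676×474.0 = 256.2867 per 1,000.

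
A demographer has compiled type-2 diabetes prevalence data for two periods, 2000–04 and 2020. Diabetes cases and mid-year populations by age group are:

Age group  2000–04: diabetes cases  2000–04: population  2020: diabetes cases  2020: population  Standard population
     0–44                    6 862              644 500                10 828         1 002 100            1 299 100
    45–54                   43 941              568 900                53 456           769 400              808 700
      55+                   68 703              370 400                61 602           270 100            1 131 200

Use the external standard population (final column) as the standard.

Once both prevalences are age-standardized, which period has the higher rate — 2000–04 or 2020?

Age-specific rates per 1 000 for 2000–04: 10.647, 77.239, 185.483.
For 2020: 10.805, 69.478, 228.071.
Standard total = 3 239 000; weights = 0.4011, 0.2497, 0.3492.
2000–04: 0.4011×10.647 + 0.2497×77.239 + 0.3492×185.483 = 88.3337 per 1 000.
2020: 0.4011×10.805 + 0.2497×69.478 + 0.3492×228.071 = 101.3330 per 1 000.
The crude rates (75.46 vs 61.66) would put 2000–04 higher, but that reflects its age composition; once standardized to a common age structure, 2020 has the higher underlying rate.

2020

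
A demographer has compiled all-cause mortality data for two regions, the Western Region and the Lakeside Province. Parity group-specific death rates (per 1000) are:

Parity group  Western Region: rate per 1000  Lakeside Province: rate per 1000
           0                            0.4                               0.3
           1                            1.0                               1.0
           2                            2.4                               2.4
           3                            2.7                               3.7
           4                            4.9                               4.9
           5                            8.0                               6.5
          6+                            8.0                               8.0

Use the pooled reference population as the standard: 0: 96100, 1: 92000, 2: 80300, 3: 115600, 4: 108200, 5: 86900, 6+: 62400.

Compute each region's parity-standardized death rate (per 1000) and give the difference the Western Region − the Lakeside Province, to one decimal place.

Standard total = 641500; weights = 0.1498, 0.1434, 0.1252, 0.1802, 0.1687, 0.1355, 0.0973.
The Western Region: 0.1498×0.4 + 0.1434×1.0 + 0.1252×2.4 + 0.1802×2.7 + 0.1687×4.9 + 0.1355×8.0 + 0.0973×8.0 = 3.6787 per 1000.
The Lakeside Province: 0.1498×0.3 + 0.1434×1.0 + 0.1252×2.4 + 0.1802×3.7 + 0.1687×4.9 + 0.1355×6.5 + 0.0973×8.0 = 3.6407 per 1000.
Difference = 3.6787 − 3.6407 = 0.0380.

0.0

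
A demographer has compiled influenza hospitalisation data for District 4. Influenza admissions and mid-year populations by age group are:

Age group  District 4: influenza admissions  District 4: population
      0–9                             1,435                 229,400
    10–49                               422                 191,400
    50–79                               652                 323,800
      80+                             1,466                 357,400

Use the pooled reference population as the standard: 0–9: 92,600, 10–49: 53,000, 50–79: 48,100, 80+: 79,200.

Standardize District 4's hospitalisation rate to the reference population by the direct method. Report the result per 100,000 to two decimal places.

Age-specific rates per 100,000 for District 4: 625.54, 220.48, 201.36, 410.18.
Standard total = 272,900; weights = 0.3393, 0.1942, 0.1763, 0.2902.
Standardized rate: 0.3393×625.54 + 0.1942×220.48 + 0.1763×201.36 + 0.2902×410.18 = 409.6113 per 100,000.

409.61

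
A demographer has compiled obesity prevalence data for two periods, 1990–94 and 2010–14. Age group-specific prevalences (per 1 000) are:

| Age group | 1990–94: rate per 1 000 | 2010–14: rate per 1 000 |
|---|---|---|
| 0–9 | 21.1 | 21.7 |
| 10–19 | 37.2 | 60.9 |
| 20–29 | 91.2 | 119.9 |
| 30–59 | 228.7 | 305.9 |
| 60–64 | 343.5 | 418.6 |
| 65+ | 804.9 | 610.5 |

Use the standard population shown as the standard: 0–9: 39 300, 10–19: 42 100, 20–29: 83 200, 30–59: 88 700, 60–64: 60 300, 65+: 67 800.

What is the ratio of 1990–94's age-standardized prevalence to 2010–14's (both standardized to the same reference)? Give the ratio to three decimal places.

Standard total = 381 400; weights = 0.1030, 0.1104, 0.2181, 0.2326, 0.1581, 0.1778.
1990–94: 0.1030×21.1 + 0.1104×37.2 + 0.2181×91.2 + 0.2326×228.7 + 0.1581×343.5 + 0.1778×804.9 = 276.7545 per 1 000.
2010–14: 0.1030×21.7 + 0.1104×60.9 + 0.2181×119.9 + 0.2326×305.9 + 0.1581×418.6 + 0.1778×610.5 = 280.9627 per 1 000.
Ratio = 276.7545 ÷ 280.9627 = 0.98502.

0.985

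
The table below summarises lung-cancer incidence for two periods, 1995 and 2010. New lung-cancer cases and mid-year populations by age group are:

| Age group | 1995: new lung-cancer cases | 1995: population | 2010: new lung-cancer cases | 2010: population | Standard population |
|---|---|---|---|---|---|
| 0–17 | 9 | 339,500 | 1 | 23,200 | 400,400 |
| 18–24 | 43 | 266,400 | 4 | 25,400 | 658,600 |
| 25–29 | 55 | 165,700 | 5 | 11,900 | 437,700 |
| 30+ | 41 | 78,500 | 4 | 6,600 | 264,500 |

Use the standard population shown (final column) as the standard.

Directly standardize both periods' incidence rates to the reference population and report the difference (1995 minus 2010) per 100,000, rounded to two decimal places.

-3.68

Age-specific rates per 100,000 for 1995: 2.65, 16.14, 33.19, 52.23.
For 2010: 4.31, 15.75, 42.02, 60.61.
Standard total = 1,761,200; weights = 0.2273, 0.3739, 0.2485, 0.1502.
1995: 0.2273×2.65 + 0.3739×16.14 + 0.2485×33.19 + 0.1502×52.23 = 22.7317 per 100,000.
2010: 0.2273×4.31 + 0.3739×15.75 + 0.2485×42.02 + 0.1502×60.61 = 26.4130 per 100,000.
Difference = 22.7317 − 26.4130 = -3.6813.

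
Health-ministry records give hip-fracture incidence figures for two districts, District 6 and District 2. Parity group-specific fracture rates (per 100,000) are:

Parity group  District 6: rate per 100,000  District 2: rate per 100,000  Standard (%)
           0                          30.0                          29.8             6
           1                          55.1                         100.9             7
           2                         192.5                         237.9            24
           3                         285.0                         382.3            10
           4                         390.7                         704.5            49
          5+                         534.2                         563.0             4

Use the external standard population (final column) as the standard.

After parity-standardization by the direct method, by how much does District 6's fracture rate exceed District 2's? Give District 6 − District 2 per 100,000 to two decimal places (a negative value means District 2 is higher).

-178.73

Standard weights: 0.06, 0.07, 0.24, 0.10, 0.49, 0.04.
District 6: 0.0600×30.0 + 0.0700×55.1 + 0.2400×192.5 + 0.1000×285.0 + 0.4900×390.7 + 0.0400×534.2 = 293.1680 per 100,000.
District 2: 0.0600×29.8 + 0.0700×100.9 + 0.2400×237.9 + 0.1000×382.3 + 0.4900×704.5 + 0.0400×563.0 = 471.9020 per 100,000.
Difference = 293.1680 − 471.9020 = -178.7340.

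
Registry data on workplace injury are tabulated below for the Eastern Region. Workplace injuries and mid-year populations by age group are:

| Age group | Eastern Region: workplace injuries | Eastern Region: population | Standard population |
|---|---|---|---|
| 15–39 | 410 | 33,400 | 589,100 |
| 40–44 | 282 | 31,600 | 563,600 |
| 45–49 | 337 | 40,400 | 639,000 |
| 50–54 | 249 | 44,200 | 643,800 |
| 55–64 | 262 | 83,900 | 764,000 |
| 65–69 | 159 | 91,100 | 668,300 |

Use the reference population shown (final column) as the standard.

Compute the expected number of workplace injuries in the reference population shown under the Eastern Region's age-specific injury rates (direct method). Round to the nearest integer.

Age-specific rates per 10,000 for the Eastern Region: 122.75, 89.24, 83.42, 56.33, 31.23, 17.45.
Expected workplace injuries = Σ (standard pop × age-specific rate ÷ 10,000)
= 589,100×122.75/10,000 + 563,600×89.24/10,000 + 639,000×83.42/10,000 + 643,800×56.33/10,000 + 764,000×31.23/10,000 + 668,300×17.45/10,000
= 7231.47 + 5029.59 + 5330.27 + 3626.84 + 2385.79 + 1166.41 = 24770.37.

24770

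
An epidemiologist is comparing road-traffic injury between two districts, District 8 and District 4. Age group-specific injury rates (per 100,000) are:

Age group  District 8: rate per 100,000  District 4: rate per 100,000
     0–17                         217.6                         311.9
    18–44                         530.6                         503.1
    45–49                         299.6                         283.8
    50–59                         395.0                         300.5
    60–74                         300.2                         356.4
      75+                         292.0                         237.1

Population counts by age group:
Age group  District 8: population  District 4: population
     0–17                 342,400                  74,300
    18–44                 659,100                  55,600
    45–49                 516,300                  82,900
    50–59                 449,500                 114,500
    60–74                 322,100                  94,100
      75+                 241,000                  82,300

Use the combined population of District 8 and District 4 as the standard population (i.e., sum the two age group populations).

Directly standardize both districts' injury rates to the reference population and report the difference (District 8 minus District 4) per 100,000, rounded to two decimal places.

Combined standard total = 3,034,100; weights = 0.1373, 0.2356, 0.1975, 0.1859, 0.1372, 0.1066.
District 8: 0.1373×217.6 + 0.2356×530.6 + 0.1975×299.6 + 0.1859×395.0 + 0.1372×300.2 + 0.1066×292.0 = 359.7577 per 100,000.
District 4: 0.1373×311.9 + 0.2356×503.1 + 0.1975×283.8 + 0.1859×300.5 + 0.1372×356.4 + 0.1066×237.1 = 347.4036 per 100,000.
Difference = 359.7577 − 347.4036 = 12.3541.

12.35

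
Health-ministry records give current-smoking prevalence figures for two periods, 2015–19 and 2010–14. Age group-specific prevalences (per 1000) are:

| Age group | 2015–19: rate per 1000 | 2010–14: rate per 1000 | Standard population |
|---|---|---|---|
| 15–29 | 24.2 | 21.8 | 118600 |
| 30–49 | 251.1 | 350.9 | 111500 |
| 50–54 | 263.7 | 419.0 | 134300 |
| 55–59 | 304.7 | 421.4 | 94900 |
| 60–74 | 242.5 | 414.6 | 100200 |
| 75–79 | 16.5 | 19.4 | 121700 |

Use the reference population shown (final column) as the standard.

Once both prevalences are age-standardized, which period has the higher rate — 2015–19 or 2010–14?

Standard total = 681200; weights = 0.1741, 0.1637, 0.1972, 0.1393, 0.1471, 0.1787.
2015–19: 0.1741×24.2 + 0.1637×251.1 + 0.1972×263.7 + 0.1393×304.7 + 0.1471×242.5 + 0.1787×16.5 = 178.3694 per 1000.
2010–14: 0.1741×21.8 + 0.1637×350.9 + 0.1972×419.0 + 0.1393×421.4 + 0.1471×414.6 + 0.1787×19.4 = 266.9954 per 1000.

2010–14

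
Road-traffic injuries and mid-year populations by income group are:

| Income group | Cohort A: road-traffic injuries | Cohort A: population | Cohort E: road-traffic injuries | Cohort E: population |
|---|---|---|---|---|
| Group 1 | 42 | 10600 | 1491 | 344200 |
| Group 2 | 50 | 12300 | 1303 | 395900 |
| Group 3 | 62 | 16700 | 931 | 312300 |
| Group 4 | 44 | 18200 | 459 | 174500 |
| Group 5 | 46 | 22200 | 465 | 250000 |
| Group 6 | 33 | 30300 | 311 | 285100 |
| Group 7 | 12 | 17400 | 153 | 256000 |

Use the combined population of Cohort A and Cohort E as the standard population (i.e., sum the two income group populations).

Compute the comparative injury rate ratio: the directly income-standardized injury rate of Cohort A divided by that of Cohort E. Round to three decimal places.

1.087

Income-specific rates per 100000 for Cohort A: 396.23, 406.50, 371.26, 241.76, 207.21, 108.91, 68.97.
For Cohort E: 433.18, 329.12, 298.11, 263.04, 186.00, 109.08, 59.77.
Combined standard total = 2145700; weights = 0.1654, 0.1902, 0.1533, 0.0898, 0.1269, 0.1470, 0.1274.
Cohort A: 0.1654×396.23 + 0.1902×406.50 + 0.1533×371.26 + 0.0898×241.76 + 0.1269×207.21 + 0.1470×108.91 + 0.1274×68.97 = 272.5703 per 100000.
Cohort E: 0.1654×433.18 + 0.1902×329.12 + 0.1533×298.11 + 0.0898×263.04 + 0.1269×186.00 + 0.1470×109.08 + 0.1274×59.77 = 250.8179 per 100000.
Ratio = 272.5703 ÷ 250.8179 = 1.08673.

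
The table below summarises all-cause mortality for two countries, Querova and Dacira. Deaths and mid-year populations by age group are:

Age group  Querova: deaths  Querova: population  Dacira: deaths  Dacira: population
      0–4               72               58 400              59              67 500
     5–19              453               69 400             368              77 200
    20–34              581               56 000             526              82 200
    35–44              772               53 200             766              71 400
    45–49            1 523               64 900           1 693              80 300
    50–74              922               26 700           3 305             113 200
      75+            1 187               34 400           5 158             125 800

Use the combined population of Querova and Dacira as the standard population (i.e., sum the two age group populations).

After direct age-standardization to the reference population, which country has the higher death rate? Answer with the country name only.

Querova

Age-specific rates per 1 000 for Querova: 1.233, 6.527, 10.375, 14.511, 23.467, 34.532, 34.506.
For Dacira: 0.874, 4.767, 6.399, 10.728, 21.083, 29.196, 41.002.
Combined standard total = 980 600; weights = 0.1284, 0.1495, 0.1409, 0.1271, 0.1481, 0.1427, 0.1634.
Querova: 0.1284×1.233 + 0.1495×6.527 + 0.1409×10.375 + 0.1271×14.511 + 0.1481×23.467 + 0.1427×34.532 + 0.1634×34.506 = 18.4788 per 1 000.
Dacira: 0.1284×0.874 + 0.1495×4.767 + 0.1409×6.399 + 0.1271×10.728 + 0.1481×21.083 + 0.1427×29.196 + 0.1634×41.002 = 17.0755 per 1 000.
The crude rates (15.18 vs 19.23) would put Dacira higher, but that reflects its age composition; once standardized to a common age structure, Querova has the higher underlying rate.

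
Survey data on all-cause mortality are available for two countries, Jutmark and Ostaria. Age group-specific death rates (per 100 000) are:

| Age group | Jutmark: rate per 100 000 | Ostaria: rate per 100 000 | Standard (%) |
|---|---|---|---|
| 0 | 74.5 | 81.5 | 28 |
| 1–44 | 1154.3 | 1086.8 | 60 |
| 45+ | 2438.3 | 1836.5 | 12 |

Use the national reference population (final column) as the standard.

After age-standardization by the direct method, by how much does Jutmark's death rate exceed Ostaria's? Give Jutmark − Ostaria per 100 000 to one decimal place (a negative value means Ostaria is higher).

Standard weights: 0.28, 0.60, 0.12.
Jutmark: 0.2800×74.5 + 0.6000×1154.3 + 0.1200×2438.3 = 1006.0360 per 100 000.
Ostaria: 0.2800×81.5 + 0.6000×1086.8 + 0.1200×1836.5 = 895.2800 per 100 000.
Difference = 1006.0360 − 895.2800 = 110.7560.

110.8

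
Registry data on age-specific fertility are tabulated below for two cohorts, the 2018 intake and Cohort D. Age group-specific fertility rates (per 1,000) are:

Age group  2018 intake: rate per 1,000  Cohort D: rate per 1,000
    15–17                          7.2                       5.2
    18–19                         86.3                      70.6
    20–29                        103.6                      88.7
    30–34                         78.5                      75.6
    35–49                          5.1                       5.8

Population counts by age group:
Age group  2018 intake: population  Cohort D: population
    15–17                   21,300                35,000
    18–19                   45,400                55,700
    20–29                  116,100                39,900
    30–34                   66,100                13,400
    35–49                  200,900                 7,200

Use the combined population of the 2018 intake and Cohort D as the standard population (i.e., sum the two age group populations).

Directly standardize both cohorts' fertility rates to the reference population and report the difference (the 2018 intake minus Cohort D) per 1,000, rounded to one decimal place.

6.8

Combined standard total = 601,000; weights = 0.0937, 0.1682, 0.2596, 0.1323, 0.3463.
The 2018 intake: 0.0937×7.2 + 0.1682×86.3 + 0.2596×103.6 + 0.1323×78.5 + 0.3463×5.1 = 54.2329 per 1,000.
Cohort D: 0.0937×5.2 + 0.1682×70.6 + 0.2596×88.7 + 0.1323×75.6 + 0.3463×5.8 = 47.3957 per 1,000.
Difference = 54.2329 − 47.3957 = 6.8372.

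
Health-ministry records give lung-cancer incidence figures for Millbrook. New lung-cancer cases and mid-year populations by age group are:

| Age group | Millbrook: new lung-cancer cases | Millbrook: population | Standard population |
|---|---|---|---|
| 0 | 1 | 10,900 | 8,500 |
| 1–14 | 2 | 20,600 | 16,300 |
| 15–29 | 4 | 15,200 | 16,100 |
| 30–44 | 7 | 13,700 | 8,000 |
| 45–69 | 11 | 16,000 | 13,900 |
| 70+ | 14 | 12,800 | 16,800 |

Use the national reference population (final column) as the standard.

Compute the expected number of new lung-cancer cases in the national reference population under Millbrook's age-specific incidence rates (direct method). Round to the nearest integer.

39

Age-specific rates per 100,000 for Millbrook: 9.17, 9.71, 26.32, 51.09, 68.75, 109.38.
Expected new lung-cancer cases = Σ (standard pop × age-specific rate ÷ 100,000)
= 8,500×9.17/100,000 + 16,300×9.71/100,000 + 16,100×26.32/100,000 + 8,000×51.09/100,000 + 13,900×68.75/100,000 + 16,800×109.38/100,000
= 0.78 + 1.58 + 4.24 + 4.09 + 9.56 + 18.38 = 38.62.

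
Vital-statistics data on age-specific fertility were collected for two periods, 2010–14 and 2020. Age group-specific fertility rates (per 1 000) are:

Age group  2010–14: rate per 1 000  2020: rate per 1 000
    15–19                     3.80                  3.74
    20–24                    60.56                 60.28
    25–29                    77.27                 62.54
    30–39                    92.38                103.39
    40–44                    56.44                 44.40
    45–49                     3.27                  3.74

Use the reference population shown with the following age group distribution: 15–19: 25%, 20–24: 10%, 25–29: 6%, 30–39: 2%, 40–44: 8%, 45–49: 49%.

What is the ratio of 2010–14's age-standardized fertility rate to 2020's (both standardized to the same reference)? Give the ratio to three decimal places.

1.079

Standard weights: 0.25, 0.10, 0.06, 0.02, 0.08, 0.49.
2010–14: 0.2500×3.80 + 0.1000×60.56 + 0.0600×77.27 + 0.0200×92.38 + 0.0800×56.44 + 0.4900×3.27 = 19.6073 per 1 000.
2020: 0.2500×3.74 + 0.1000×60.28 + 0.0600×62.54 + 0.0200×103.39 + 0.0800×44.40 + 0.4900×3.74 = 18.1678 per 1 000.
Ratio = 19.6073 ÷ 18.1678 = 1.07923.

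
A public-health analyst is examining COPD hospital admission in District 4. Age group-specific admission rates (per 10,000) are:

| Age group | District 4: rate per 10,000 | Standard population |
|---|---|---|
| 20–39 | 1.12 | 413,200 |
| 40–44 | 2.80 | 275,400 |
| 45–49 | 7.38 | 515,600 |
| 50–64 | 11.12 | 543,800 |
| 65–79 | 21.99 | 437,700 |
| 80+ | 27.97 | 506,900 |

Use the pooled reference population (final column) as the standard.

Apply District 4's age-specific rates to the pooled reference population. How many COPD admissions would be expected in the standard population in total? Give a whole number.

Expected COPD admissions = Σ (standard pop × age-specific rate ÷ 10,000)
= 413,200×1.12/10,000 + 275,400×2.80/10,000 + 515,600×7.38/10,000 + 543,800×11.12/10,000 + 437,700×21.99/10,000 + 506,900×27.97/10,000
= 46.28 + 77.11 + 380.51 + 604.71 + 962.50 + 1417.80 = 3488.91.

3489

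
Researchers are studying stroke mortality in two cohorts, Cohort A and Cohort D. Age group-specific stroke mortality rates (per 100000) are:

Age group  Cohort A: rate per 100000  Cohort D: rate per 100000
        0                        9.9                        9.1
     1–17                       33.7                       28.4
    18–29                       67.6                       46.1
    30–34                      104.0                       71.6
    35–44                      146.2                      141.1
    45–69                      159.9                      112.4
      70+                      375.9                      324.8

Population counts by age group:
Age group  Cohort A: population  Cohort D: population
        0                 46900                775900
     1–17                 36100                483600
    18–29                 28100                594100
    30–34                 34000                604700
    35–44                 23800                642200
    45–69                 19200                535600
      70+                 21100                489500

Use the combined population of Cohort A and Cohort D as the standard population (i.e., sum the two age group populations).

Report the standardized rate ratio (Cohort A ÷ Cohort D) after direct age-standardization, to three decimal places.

Combined standard total = 4334800; weights = 0.1898, 0.1199, 0.1435, 0.1473, 0.1536, 0.1280, 0.1178.
Cohort A: 0.1898×9.9 + 0.1199×33.7 + 0.1435×67.6 + 0.1473×104.0 + 0.1536×146.2 + 0.1280×159.9 + 0.1178×375.9 = 118.1511 per 100000.
Cohort D: 0.1898×9.1 + 0.1199×28.4 + 0.1435×46.1 + 0.1473×71.6 + 0.1536×141.1 + 0.1280×112.4 + 0.1178×324.8 = 96.6218 per 100000.
Ratio = 118.1511 ÷ 96.6218 = 1.22282.

1.223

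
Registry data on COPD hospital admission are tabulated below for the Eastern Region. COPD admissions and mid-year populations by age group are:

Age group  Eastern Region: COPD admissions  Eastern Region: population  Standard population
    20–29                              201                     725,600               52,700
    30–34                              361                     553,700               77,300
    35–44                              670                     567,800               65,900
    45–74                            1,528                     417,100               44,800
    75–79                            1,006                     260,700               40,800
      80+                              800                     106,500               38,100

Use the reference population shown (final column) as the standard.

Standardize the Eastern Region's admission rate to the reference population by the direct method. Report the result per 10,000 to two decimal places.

Age-specific rates per 10,000 for the Eastern Region: 2.77, 6.52, 11.80, 36.63, 38.59, 75.12.
Standard total = 319,600; weights = 0.1649, 0.2419, 0.2062, 0.1402, 0.1277, 0.1192.
Standardized rate: 0.1649×2.77 + 0.2419×6.52 + 0.2062×11.80 + 0.1402×36.63 + 0.1277×38.59 + 0.1192×75.12 = 23.4830 per 10,000.

23.48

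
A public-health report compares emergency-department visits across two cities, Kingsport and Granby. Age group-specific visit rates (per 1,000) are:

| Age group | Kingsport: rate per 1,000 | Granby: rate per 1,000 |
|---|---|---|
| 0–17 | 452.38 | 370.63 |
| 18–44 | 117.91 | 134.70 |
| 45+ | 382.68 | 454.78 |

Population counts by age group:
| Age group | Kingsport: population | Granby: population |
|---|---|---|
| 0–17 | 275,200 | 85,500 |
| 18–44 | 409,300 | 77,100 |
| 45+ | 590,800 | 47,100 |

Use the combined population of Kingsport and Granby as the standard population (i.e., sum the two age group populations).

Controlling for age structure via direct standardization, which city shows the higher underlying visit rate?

Combined standard total = 1,485,000; weights = 0.2429, 0.3275, 0.4296.
Kingsport: 0.2429×452.38 + 0.3275×117.91 + 0.4296×382.68 = 312.8865 per 1,000.
Granby: 0.2429×370.63 + 0.3275×134.70 + 0.4296×454.78 = 329.5007 per 1,000.
The crude rates (312.74 vs 302.79) would put Kingsport higher, but that reflects its age composition; once standardized to a common age structure, Granby has the higher underlying rate.

Granby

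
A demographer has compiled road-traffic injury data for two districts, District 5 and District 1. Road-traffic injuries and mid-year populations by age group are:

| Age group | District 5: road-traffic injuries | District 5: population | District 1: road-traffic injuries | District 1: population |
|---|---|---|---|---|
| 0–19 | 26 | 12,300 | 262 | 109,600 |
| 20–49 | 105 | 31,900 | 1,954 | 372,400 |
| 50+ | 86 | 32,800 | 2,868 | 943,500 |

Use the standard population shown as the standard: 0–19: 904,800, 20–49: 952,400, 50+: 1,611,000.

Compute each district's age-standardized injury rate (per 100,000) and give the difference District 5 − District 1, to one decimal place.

Age-specific rates per 100,000 for District 5: 211.38, 329.15, 262.20.
For District 1: 239.05, 524.70, 303.97.
Standard total = 3,468,200; weights = 0.2609, 0.2746, 0.4645.
District 5: 0.2609×211.38 + 0.2746×329.15 + 0.4645×262.20 = 267.3262 per 100,000.
District 1: 0.2609×239.05 + 0.2746×524.70 + 0.4645×303.97 = 347.6516 per 100,000.
Difference = 267.3262 − 347.6516 = -80.3253.

-80.3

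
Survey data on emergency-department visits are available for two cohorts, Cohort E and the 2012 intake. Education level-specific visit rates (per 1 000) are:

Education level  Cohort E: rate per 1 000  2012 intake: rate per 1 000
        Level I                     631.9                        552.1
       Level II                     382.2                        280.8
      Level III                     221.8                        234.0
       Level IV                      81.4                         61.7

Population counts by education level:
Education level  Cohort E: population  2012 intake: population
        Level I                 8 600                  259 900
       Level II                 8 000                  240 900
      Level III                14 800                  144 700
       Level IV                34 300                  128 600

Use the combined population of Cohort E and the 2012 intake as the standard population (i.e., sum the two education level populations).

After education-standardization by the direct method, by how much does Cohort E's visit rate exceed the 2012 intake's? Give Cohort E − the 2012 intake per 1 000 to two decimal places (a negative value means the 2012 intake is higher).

57.07

Combined standard total = 839 800; weights = 0.3197, 0.2964, 0.1899, 0.1940.
Cohort E: 0.3197×631.9 + 0.2964×382.2 + 0.1899×221.8 + 0.1940×81.4 = 373.2221 per 1 000.
The 2012 intake: 0.3197×552.1 + 0.2964×280.8 + 0.1899×234.0 + 0.1940×61.7 = 316.1513 per 1 000.
Difference = 373.2221 − 316.1513 = 57.0707.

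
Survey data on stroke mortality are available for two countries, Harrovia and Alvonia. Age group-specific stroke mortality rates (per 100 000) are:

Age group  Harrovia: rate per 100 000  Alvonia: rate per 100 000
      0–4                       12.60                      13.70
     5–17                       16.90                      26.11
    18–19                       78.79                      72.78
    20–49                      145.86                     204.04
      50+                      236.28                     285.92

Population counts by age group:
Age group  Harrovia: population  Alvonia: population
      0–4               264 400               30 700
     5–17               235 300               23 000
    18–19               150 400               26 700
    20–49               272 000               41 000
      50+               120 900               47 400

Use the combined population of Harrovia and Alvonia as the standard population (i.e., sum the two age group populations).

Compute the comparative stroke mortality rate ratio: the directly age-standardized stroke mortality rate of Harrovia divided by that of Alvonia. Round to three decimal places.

0.792

Combined standard total = 1 211 800; weights = 0.2435, 0.2132, 0.1461, 0.2583, 0.1389.
Harrovia: 0.2435×12.60 + 0.2132×16.90 + 0.1461×78.79 + 0.2583×145.86 + 0.1389×236.28 = 88.6758 per 100 000.
Alvonia: 0.2435×13.70 + 0.2132×26.11 + 0.1461×72.78 + 0.2583×204.04 + 0.1389×285.92 = 111.9502 per 100 000.
Ratio = 88.6758 ÷ 111.9502 = 0.79210.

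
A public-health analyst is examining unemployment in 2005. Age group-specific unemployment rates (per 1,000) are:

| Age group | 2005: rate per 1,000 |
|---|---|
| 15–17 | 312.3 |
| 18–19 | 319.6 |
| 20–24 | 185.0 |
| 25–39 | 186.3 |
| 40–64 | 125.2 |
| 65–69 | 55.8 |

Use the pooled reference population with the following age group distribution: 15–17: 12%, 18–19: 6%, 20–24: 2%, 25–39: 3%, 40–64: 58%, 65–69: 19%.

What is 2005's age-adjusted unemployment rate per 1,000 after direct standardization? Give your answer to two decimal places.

Standard weights: 0.12, 0.06, 0.02, 0.03, 0.58, 0.19.
Standardized rate: 0.1200×312.3 + 0.0600×319.6 + 0.0200×185.0 + 0.0300×186.3 + 0.5800×125.2 + 0.1900×55.8 = 149.1590 per 1,000.

149.16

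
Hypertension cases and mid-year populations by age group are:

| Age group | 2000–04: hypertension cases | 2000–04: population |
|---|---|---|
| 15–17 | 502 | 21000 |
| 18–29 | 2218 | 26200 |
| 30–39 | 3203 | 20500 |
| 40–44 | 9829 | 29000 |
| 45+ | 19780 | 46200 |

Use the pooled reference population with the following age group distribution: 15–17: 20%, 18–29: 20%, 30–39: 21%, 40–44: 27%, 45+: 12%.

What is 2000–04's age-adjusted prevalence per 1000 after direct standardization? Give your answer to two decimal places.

Age-specific rates per 1000 for 2000–04: 23.905, 84.656, 156.244, 338.931, 428.139.
Standard weights: 0.20, 0.20, 0.21, 0.27, 0.12.
Standardized rate: 0.2000×23.905 + 0.2000×84.656 + 0.2100×156.244 + 0.2700×338.931 + 0.1200×428.139 = 197.4115 per 1000.

197.41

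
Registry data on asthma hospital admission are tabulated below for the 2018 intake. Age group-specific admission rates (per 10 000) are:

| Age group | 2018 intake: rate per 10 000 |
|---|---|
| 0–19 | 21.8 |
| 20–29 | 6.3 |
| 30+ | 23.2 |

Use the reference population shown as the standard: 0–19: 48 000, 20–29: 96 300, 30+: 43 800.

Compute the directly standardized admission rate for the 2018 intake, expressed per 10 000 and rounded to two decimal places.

14.19

Standard total = 188 100; weights = 0.2552, 0.5120, 0.2329.
Standardized rate: 0.2552×21.8 + 0.5120×6.3 + 0.2329×23.2 = 14.1906 per 10 000.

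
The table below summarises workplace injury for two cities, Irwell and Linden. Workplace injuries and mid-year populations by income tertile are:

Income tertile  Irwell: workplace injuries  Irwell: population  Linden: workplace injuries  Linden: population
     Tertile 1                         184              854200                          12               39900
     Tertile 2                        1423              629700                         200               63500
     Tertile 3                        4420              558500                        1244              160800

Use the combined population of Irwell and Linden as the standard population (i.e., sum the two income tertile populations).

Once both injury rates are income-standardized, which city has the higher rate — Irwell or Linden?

Linden

Income-specific rates per 10000 for Irwell: 2.15, 22.60, 79.14.
For Linden: 3.01, 31.50, 77.36.
Combined standard total = 2306600; weights = 0.3876, 0.3005, 0.3118.
Irwell: 0.3876×2.15 + 0.3005×22.60 + 0.3118×79.14 = 32.3059 per 10000.
Linden: 0.3876×3.01 + 0.3005×31.50 + 0.3118×77.36 = 34.7565 per 10000.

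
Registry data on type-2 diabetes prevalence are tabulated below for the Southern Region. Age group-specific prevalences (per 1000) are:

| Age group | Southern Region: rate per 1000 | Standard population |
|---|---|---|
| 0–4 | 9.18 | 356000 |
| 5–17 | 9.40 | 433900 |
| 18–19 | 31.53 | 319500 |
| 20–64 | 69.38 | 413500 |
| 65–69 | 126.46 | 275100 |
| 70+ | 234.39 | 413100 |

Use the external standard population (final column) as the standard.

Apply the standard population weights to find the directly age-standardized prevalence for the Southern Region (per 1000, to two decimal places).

Standard total = 2211100; weights = 0.1610, 0.1962, 0.1445, 0.1870, 0.1244, 0.1868.
Standardized rate: 0.1610×9.18 + 0.1962×9.40 + 0.1445×31.53 + 0.1870×69.38 + 0.1244×126.46 + 0.1868×234.39 = 80.3785 per 1000.

80.38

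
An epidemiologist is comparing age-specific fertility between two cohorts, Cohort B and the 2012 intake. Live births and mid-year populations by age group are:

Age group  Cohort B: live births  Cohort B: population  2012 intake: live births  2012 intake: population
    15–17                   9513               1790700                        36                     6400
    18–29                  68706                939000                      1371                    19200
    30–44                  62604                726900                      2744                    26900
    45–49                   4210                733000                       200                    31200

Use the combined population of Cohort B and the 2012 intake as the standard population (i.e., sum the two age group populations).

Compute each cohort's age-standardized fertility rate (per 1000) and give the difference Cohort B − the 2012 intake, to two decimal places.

-2.66

Age-specific rates per 1000 for Cohort B: 5.312, 73.169, 86.125, 5.744.
For the 2012 intake: 5.625, 71.406, 102.007, 6.410.
Combined standard total = 4273300; weights = 0.4205, 0.2242, 0.1764, 0.1788.
Cohort B: 0.4205×5.312 + 0.2242×73.169 + 0.1764×86.125 + 0.1788×5.744 = 34.8601 per 1000.
The 2012 intake: 0.4205×5.625 + 0.2242×71.406 + 0.1764×102.007 + 0.1788×6.410 = 37.5172 per 1000.
Difference = 34.8601 − 37.5172 = -2.6570.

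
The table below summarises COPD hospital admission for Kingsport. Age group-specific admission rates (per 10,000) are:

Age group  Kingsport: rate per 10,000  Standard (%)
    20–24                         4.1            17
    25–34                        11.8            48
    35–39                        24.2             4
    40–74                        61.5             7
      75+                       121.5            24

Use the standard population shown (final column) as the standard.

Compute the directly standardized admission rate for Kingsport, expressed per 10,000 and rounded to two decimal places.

40.79

Standard weights: 0.17, 0.48, 0.04, 0.07, 0.24.
Standardized rate: 0.1700×4.1 + 0.4800×11.8 + 0.0400×24.2 + 0.0700×61.5 + 0.2400×121.5 = 40.7940 per 10,000.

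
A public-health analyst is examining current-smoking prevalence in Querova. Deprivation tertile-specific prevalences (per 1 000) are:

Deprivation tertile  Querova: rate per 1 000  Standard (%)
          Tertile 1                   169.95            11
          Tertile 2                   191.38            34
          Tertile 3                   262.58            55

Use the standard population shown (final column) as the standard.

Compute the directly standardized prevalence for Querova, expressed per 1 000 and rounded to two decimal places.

228.18

Standard weights: 0.11, 0.34, 0.55.
Standardized rate: 0.1100×169.95 + 0.3400×191.38 + 0.5500×262.58 = 228.1827 per 1 000.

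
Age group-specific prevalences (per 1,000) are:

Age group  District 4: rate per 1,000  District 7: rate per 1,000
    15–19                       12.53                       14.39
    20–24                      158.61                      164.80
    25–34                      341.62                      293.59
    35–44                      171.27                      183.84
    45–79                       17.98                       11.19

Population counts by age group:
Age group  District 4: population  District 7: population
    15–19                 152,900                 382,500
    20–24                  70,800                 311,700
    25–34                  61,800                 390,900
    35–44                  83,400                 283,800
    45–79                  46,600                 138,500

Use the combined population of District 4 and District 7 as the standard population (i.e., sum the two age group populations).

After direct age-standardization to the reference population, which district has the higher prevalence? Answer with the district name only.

District 4

Combined standard total = 1,922,900; weights = 0.2784, 0.1989, 0.2354, 0.1910, 0.0963.
District 4: 0.2784×12.53 + 0.1989×158.61 + 0.2354×341.62 + 0.1910×171.27 + 0.0963×17.98 = 149.9021 per 1,000.
District 7: 0.2784×14.39 + 0.1989×164.80 + 0.2354×293.59 + 0.1910×183.84 + 0.0963×11.19 = 142.0905 per 1,000.
The crude rates (118.84 vs 149.50) would put District 7 higher, but that reflects its age composition; once standardized to a common age structure, District 4 has the higher underlying rate.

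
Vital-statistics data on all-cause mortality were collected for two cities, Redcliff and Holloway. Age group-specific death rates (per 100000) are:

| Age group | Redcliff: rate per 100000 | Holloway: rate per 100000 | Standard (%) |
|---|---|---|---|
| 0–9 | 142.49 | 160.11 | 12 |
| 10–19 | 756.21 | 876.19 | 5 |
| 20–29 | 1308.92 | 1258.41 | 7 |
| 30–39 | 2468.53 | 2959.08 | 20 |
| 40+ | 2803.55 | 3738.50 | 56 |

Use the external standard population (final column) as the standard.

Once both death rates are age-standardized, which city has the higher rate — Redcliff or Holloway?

Holloway

Standard weights: 0.12, 0.05, 0.07, 0.20, 0.56.
Redcliff: 0.1200×142.49 + 0.0500×756.21 + 0.0700×1308.92 + 0.2000×2468.53 + 0.5600×2803.55 = 2210.2277 per 100000.
Holloway: 0.1200×160.11 + 0.0500×876.19 + 0.0700×1258.41 + 0.2000×2959.08 + 0.5600×3738.50 = 2836.4874 per 100000.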